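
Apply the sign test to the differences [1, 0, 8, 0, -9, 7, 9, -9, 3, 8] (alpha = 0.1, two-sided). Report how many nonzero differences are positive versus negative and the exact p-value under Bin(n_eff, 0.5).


Step 1: Discard zero differences. Original n = 10; n_eff = number of nonzero differences = 8.
Nonzero differences (with sign): +1, +8, -9, +7, +9, -9, +3, +8
Step 2: Count signs: positive = 6, negative = 2.
Step 3: Under H0: P(positive) = 0.5, so the number of positives S ~ Bin(8, 0.5).
Step 4: Two-sided exact p-value = sum of Bin(8,0.5) probabilities at or below the observed probability = 0.289062.
Step 5: alpha = 0.1. fail to reject H0.

n_eff = 8, pos = 6, neg = 2, p = 0.289062, fail to reject H0.


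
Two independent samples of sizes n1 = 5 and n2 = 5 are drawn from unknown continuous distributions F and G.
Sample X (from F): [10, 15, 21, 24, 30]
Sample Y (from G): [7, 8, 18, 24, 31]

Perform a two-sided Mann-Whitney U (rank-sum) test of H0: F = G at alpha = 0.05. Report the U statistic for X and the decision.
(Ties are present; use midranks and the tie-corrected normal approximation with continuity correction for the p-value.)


Step 1: Combine and sort all 10 observations; assign midranks.
sorted (value, group): (7,Y), (8,Y), (10,X), (15,X), (18,Y), (21,X), (24,X), (24,Y), (30,X), (31,Y)
ranks: 7->1, 8->2, 10->3, 15->4, 18->5, 21->6, 24->7.5, 24->7.5, 30->9, 31->10
Step 2: Rank sum for X: R1 = 3 + 4 + 6 + 7.5 + 9 = 29.5.
Step 3: U_X = R1 - n1(n1+1)/2 = 29.5 - 5*6/2 = 29.5 - 15 = 14.5.
       U_Y = n1*n2 - U_X = 25 - 14.5 = 10.5.
Step 4: Ties are present, so use the tie-corrected normal approximation (with continuity correction) for the p-value.
Step 5: p-value = 0.753298; compare to alpha = 0.05. fail to reject H0.

U_X = 14.5, p = 0.753298, fail to reject H0 at alpha = 0.05.


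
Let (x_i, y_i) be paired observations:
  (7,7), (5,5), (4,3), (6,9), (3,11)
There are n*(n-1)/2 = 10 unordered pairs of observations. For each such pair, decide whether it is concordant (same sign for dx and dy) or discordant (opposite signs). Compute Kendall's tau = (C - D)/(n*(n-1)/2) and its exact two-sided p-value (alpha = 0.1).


Step 1: Enumerate the 10 unordered pairs (i,j) with i<j and classify each by sign(x_j-x_i) * sign(y_j-y_i).
  (1,2):dx=-2,dy=-2->C; (1,3):dx=-3,dy=-4->C; (1,4):dx=-1,dy=+2->D; (1,5):dx=-4,dy=+4->D
  (2,3):dx=-1,dy=-2->C; (2,4):dx=+1,dy=+4->C; (2,5):dx=-2,dy=+6->D; (3,4):dx=+2,dy=+6->C
  (3,5):dx=-1,dy=+8->D; (4,5):dx=-3,dy=+2->D
Step 2: C = 5, D = 5, total pairs = 10.
Step 3: tau = (C - D)/(n(n-1)/2) = (5 - 5)/10 = 0.000000.
Step 4: Exact two-sided p-value (enumerate n! = 120 permutations of y under H0): p = 1.000000.
Step 5: alpha = 0.1. fail to reject H0.

tau_b = 0.0000 (C=5, D=5), p = 1.000000, fail to reject H0.


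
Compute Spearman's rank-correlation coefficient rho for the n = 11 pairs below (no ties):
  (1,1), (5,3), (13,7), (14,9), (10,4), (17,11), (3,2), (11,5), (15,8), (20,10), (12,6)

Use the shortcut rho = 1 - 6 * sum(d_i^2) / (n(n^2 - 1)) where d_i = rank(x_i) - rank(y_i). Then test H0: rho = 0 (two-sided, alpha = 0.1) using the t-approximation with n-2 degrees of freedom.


Step 1: Rank x and y separately (midranks; no ties here).
rank(x): 1->1, 5->3, 13->7, 14->8, 10->4, 17->10, 3->2, 11->5, 15->9, 20->11, 12->6
rank(y): 1->1, 3->3, 7->7, 9->9, 4->4, 11->11, 2->2, 5->5, 8->8, 10->10, 6->6
Step 2: d_i = R_x(i) - R_y(i); compute d_i^2.
  (1-1)^2=0, (3-3)^2=0, (7-7)^2=0, (8-9)^2=1, (4-4)^2=0, (10-11)^2=1, (2-2)^2=0, (5-5)^2=0, (9-8)^2=1, (11-10)^2=1, (6-6)^2=0
sum(d^2) = 4.
Step 3: rho = 1 - 6*4 / (11*(11^2 - 1)) = 1 - 24/1320 = 0.981818.
Step 4: Under H0, t = rho * sqrt((n-2)/(1-rho^2)) = 15.5168 ~ t(9).
Step 5: Two-sided p-value from the t-distribution with 9 df = 0.000000.
Step 6: alpha = 0.1. reject H0.

rho = 0.9818, p = 0.000000, reject H0 at alpha = 0.1.


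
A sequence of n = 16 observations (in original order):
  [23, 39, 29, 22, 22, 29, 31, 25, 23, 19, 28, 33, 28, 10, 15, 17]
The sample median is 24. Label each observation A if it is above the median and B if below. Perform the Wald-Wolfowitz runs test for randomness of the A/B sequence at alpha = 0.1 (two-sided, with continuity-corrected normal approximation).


Step 1: Compute median = 24; label A = above, B = below.
Labels in order: BAABBAAABBAAABBB  (n_A = 8, n_B = 8)
Step 2: Count runs R = 7.
Step 3: Under H0 (random ordering), E[R] = 2*n_A*n_B/(n_A+n_B) + 1 = 2*8*8/16 + 1 = 9.0000.
        Var[R] = 2*n_A*n_B*(2*n_A*n_B - n_A - n_B) / ((n_A+n_B)^2 * (n_A+n_B-1)) = 14336/3840 = 3.7333.
        SD[R] = 1.9322.
Step 4: Continuity-corrected z = (R + 0.5 - E[R]) / SD[R] = (7 + 0.5 - 9.0000) / 1.9322 = -0.7763.
Step 5: Two-sided p-value via normal approximation = 2*(1 - Phi(|z|)) = 0.437558.
Step 6: alpha = 0.1. fail to reject H0.

R = 7, z = -0.7763, p = 0.437558, fail to reject H0.


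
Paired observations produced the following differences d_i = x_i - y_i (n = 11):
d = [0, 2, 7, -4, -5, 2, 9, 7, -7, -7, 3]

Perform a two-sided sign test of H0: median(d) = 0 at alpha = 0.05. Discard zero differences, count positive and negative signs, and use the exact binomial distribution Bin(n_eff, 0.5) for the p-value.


Step 1: Discard zero differences. Original n = 11; n_eff = number of nonzero differences = 10.
Nonzero differences (with sign): +2, +7, -4, -5, +2, +9, +7, -7, -7, +3
Step 2: Count signs: positive = 6, negative = 4.
Step 3: Under H0: P(positive) = 0.5, so the number of positives S ~ Bin(10, 0.5).
Step 4: Two-sided exact p-value = sum of Bin(10,0.5) probabilities at or below the observed probability = 0.753906.
Step 5: alpha = 0.05. fail to reject H0.

n_eff = 10, pos = 6, neg = 4, p = 0.753906, fail to reject H0.


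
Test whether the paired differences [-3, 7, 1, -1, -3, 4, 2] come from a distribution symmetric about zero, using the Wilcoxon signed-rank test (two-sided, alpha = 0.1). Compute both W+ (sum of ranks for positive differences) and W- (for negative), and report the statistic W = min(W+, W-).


Step 1: Drop any zero differences (none here) and take |d_i|.
|d| = [3, 7, 1, 1, 3, 4, 2]
Step 2: Midrank |d_i| (ties get averaged ranks).
ranks: |3|->4.5, |7|->7, |1|->1.5, |1|->1.5, |3|->4.5, |4|->6, |2|->3
Step 3: Attach original signs; sum ranks with positive sign and with negative sign.
W+ = 7 + 1.5 + 6 + 3 = 17.5
W- = 4.5 + 1.5 + 4.5 = 10.5
(Check: W+ + W- = 28 should equal n(n+1)/2 = 28.)
Step 4: Test statistic W = min(W+, W-) = 10.5.
Step 5: Ties in |d|, so use the tie-corrected normal approximation.
        E[W] = n(n+1)/4 = 7*8/4 = 14.
        Tie groups: |d|=1 (t=2), |d|=3 (t=2); sum(t^3 - t) = 12.
        Var[W] = n(n+1)(2n+1)/24 - sum(t^3-t)/48 = 840/24 - 12/48 = 34.75.
        z = (W - E[W]) / sqrt(Var[W]) = (10.5 - 14) / 5.8949 = -0.5937.
        Two-sided p = 2*Phi(z) = 0.552691.
Step 6: alpha = 0.1. fail to reject H0.

W+ = 17.5, W- = 10.5, W = min = 10.5, p = 0.552691, fail to reject H0.


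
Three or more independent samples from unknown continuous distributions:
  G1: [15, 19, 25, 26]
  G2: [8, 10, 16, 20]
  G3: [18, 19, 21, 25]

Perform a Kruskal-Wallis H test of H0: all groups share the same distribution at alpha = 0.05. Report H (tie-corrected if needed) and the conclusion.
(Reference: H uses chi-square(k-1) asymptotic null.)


Step 1: Combine all N = 12 observations and assign midranks.
sorted (value, group, rank): (8,G2,1), (10,G2,2), (15,G1,3), (16,G2,4), (18,G3,5), (19,G1,6.5), (19,G3,6.5), (20,G2,8), (21,G3,9), (25,G1,10.5), (25,G3,10.5), (26,G1,12)
Step 2: Sum ranks within each group.
R_1 = 32 (n_1 = 4)
R_2 = 15 (n_2 = 4)
R_3 = 31 (n_3 = 4)
Step 3: H = 12/(N(N+1)) * sum(R_i^2/n_i) - 3(N+1)
     = 12/(12*13) * (32^2/4 + 15^2/4 + 31^2/4) - 3*13
     = 0.076923 * 552.5 - 39
     = 3.500000.
Step 4: Ties present; correction factor C = 1 - 12/(12^3 - 12) = 0.993007. Corrected H = 3.500000 / 0.993007 = 3.524648.
Step 5: Under H0, H ~ chi^2(2); p-value = 0.171646.
Step 6: alpha = 0.05. fail to reject H0.

H = 3.5246, df = 2, p = 0.171646, fail to reject H0.


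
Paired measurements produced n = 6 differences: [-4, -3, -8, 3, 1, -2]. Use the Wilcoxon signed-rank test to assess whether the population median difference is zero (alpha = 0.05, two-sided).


Step 1: Drop any zero differences (none here) and take |d_i|.
|d| = [4, 3, 8, 3, 1, 2]
Step 2: Midrank |d_i| (ties get averaged ranks).
ranks: |4|->5, |3|->3.5, |8|->6, |3|->3.5, |1|->1, |2|->2
Step 3: Attach original signs; sum ranks with positive sign and with negative sign.
W+ = 3.5 + 1 = 4.5
W- = 5 + 3.5 + 6 + 2 = 16.5
(Check: W+ + W- = 21 should equal n(n+1)/2 = 21.)
Step 4: Test statistic W = min(W+, W-) = 4.5.
Step 5: Ties in |d|, so use the tie-corrected normal approximation.
        E[W] = n(n+1)/4 = 6*7/4 = 10.5.
        Tie groups: |d|=3 (t=2); sum(t^3 - t) = 6.
        Var[W] = n(n+1)(2n+1)/24 - sum(t^3-t)/48 = 546/24 - 6/48 = 22.625.
        z = (W - E[W]) / sqrt(Var[W]) = (4.5 - 10.5) / 4.7566 = -1.2614.
        Two-sided p = 2*Phi(z) = 0.207160.
Step 6: alpha = 0.05. fail to reject H0.

W+ = 4.5, W- = 16.5, W = min = 4.5, p = 0.207160, fail to reject H0.


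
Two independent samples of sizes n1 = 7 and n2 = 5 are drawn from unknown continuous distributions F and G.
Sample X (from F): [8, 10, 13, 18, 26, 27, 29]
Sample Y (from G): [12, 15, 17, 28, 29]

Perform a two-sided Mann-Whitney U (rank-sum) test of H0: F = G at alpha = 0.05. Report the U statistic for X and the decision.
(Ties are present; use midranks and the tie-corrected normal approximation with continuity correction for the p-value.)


Step 1: Combine and sort all 12 observations; assign midranks.
sorted (value, group): (8,X), (10,X), (12,Y), (13,X), (15,Y), (17,Y), (18,X), (26,X), (27,X), (28,Y), (29,X), (29,Y)
ranks: 8->1, 10->2, 12->3, 13->4, 15->5, 17->6, 18->7, 26->8, 27->9, 28->10, 29->11.5, 29->11.5
Step 2: Rank sum for X: R1 = 1 + 2 + 4 + 7 + 8 + 9 + 11.5 = 42.5.
Step 3: U_X = R1 - n1(n1+1)/2 = 42.5 - 7*8/2 = 42.5 - 28 = 14.5.
       U_Y = n1*n2 - U_X = 35 - 14.5 = 20.5.
Step 4: Ties are present, so use the tie-corrected normal approximation (with continuity correction) for the p-value.
Step 5: p-value = 0.684221; compare to alpha = 0.05. fail to reject H0.

U_X = 14.5, p = 0.684221, fail to reject H0 at alpha = 0.05.


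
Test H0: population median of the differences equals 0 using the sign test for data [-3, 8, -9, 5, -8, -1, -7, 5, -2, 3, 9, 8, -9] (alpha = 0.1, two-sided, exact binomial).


Step 1: Discard zero differences. Original n = 13; n_eff = number of nonzero differences = 13.
Nonzero differences (with sign): -3, +8, -9, +5, -8, -1, -7, +5, -2, +3, +9, +8, -9
Step 2: Count signs: positive = 6, negative = 7.
Step 3: Under H0: P(positive) = 0.5, so the number of positives S ~ Bin(13, 0.5).
Step 4: Two-sided exact p-value = sum of Bin(13,0.5) probabilities at or below the observed probability = 1.000000.
Step 5: alpha = 0.1. fail to reject H0.

n_eff = 13, pos = 6, neg = 7, p = 1.000000, fail to reject H0.


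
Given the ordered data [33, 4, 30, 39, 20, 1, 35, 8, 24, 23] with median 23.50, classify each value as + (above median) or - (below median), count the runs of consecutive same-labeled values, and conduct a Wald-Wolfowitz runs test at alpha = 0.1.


Step 1: Compute median = 23.50; label A = above, B = below.
Labels in order: ABAABBABAB  (n_A = 5, n_B = 5)
Step 2: Count runs R = 8.
Step 3: Under H0 (random ordering), E[R] = 2*n_A*n_B/(n_A+n_B) + 1 = 2*5*5/10 + 1 = 6.0000.
        Var[R] = 2*n_A*n_B*(2*n_A*n_B - n_A - n_B) / ((n_A+n_B)^2 * (n_A+n_B-1)) = 2000/900 = 2.2222.
        SD[R] = 1.4907.
Step 4: Continuity-corrected z = (R - 0.5 - E[R]) / SD[R] = (8 - 0.5 - 6.0000) / 1.4907 = 1.0062.
Step 5: Two-sided p-value via normal approximation = 2*(1 - Phi(|z|)) = 0.314305.
Step 6: alpha = 0.1. fail to reject H0.

R = 8, z = 1.0062, p = 0.314305, fail to reject H0.


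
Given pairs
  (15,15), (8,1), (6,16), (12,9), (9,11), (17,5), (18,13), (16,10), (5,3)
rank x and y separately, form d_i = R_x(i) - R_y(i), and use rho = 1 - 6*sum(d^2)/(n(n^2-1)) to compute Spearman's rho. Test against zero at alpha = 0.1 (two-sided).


Step 1: Rank x and y separately (midranks; no ties here).
rank(x): 15->6, 8->3, 6->2, 12->5, 9->4, 17->8, 18->9, 16->7, 5->1
rank(y): 15->8, 1->1, 16->9, 9->4, 11->6, 5->3, 13->7, 10->5, 3->2
Step 2: d_i = R_x(i) - R_y(i); compute d_i^2.
  (6-8)^2=4, (3-1)^2=4, (2-9)^2=49, (5-4)^2=1, (4-6)^2=4, (8-3)^2=25, (9-7)^2=4, (7-5)^2=4, (1-2)^2=1
sum(d^2) = 96.
Step 3: rho = 1 - 6*96 / (9*(9^2 - 1)) = 1 - 576/720 = 0.200000.
Step 4: Under H0, t = rho * sqrt((n-2)/(1-rho^2)) = 0.5401 ~ t(7).
Step 5: Two-sided p-value from the t-distribution with 7 df = 0.605901.
Step 6: alpha = 0.1. fail to reject H0.

rho = 0.2000, p = 0.605901, fail to reject H0 at alpha = 0.1.


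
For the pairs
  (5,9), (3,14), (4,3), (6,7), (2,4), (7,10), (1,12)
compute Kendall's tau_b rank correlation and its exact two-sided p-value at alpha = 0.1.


Step 1: Enumerate the 21 unordered pairs (i,j) with i<j and classify each by sign(x_j-x_i) * sign(y_j-y_i).
  (1,2):dx=-2,dy=+5->D; (1,3):dx=-1,dy=-6->C; (1,4):dx=+1,dy=-2->D; (1,5):dx=-3,dy=-5->C
  (1,6):dx=+2,dy=+1->C; (1,7):dx=-4,dy=+3->D; (2,3):dx=+1,dy=-11->D; (2,4):dx=+3,dy=-7->D
  (2,5):dx=-1,dy=-10->C; (2,6):dx=+4,dy=-4->D; (2,7):dx=-2,dy=-2->C; (3,4):dx=+2,dy=+4->C
  (3,5):dx=-2,dy=+1->D; (3,6):dx=+3,dy=+7->C; (3,7):dx=-3,dy=+9->D; (4,5):dx=-4,dy=-3->C
  (4,6):dx=+1,dy=+3->C; (4,7):dx=-5,dy=+5->D; (5,6):dx=+5,dy=+6->C; (5,7):dx=-1,dy=+8->D
  (6,7):dx=-6,dy=+2->D
Step 2: C = 10, D = 11, total pairs = 21.
Step 3: tau = (C - D)/(n(n-1)/2) = (10 - 11)/21 = -0.047619.
Step 4: Exact two-sided p-value (enumerate n! = 5040 permutations of y under H0): p = 1.000000.
Step 5: alpha = 0.1. fail to reject H0.

tau_b = -0.0476 (C=10, D=11), p = 1.000000, fail to reject H0.


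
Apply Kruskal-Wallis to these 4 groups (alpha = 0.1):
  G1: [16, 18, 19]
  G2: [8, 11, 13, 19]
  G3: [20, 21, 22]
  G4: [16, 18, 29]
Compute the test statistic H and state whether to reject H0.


Step 1: Combine all N = 13 observations and assign midranks.
sorted (value, group, rank): (8,G2,1), (11,G2,2), (13,G2,3), (16,G1,4.5), (16,G4,4.5), (18,G1,6.5), (18,G4,6.5), (19,G1,8.5), (19,G2,8.5), (20,G3,10), (21,G3,11), (22,G3,12), (29,G4,13)
Step 2: Sum ranks within each group.
R_1 = 19.5 (n_1 = 3)
R_2 = 14.5 (n_2 = 4)
R_3 = 33 (n_3 = 3)
R_4 = 24 (n_4 = 3)
Step 3: H = 12/(N(N+1)) * sum(R_i^2/n_i) - 3(N+1)
     = 12/(13*14) * (19.5^2/3 + 14.5^2/4 + 33^2/3 + 24^2/3) - 3*14
     = 0.065934 * 734.312 - 42
     = 6.416209.
Step 4: Ties present; correction factor C = 1 - 18/(13^3 - 13) = 0.991758. Corrected H = 6.416209 / 0.991758 = 6.469529.
Step 5: Under H0, H ~ chi^2(3); p-value = 0.090872.
Step 6: alpha = 0.1. reject H0.

H = 6.4695, df = 3, p = 0.090872, reject H0.


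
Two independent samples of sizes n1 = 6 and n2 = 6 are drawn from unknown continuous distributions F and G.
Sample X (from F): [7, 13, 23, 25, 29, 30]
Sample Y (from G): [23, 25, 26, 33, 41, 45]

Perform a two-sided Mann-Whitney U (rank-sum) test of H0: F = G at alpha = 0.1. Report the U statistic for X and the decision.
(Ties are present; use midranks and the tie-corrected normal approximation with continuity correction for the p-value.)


Step 1: Combine and sort all 12 observations; assign midranks.
sorted (value, group): (7,X), (13,X), (23,X), (23,Y), (25,X), (25,Y), (26,Y), (29,X), (30,X), (33,Y), (41,Y), (45,Y)
ranks: 7->1, 13->2, 23->3.5, 23->3.5, 25->5.5, 25->5.5, 26->7, 29->8, 30->9, 33->10, 41->11, 45->12
Step 2: Rank sum for X: R1 = 1 + 2 + 3.5 + 5.5 + 8 + 9 = 29.
Step 3: U_X = R1 - n1(n1+1)/2 = 29 - 6*7/2 = 29 - 21 = 8.
       U_Y = n1*n2 - U_X = 36 - 8 = 28.
Step 4: Ties are present, so use the tie-corrected normal approximation (with continuity correction) for the p-value.
Step 5: p-value = 0.126869; compare to alpha = 0.1. fail to reject H0.

U_X = 8, p = 0.126869, fail to reject H0 at alpha = 0.1.


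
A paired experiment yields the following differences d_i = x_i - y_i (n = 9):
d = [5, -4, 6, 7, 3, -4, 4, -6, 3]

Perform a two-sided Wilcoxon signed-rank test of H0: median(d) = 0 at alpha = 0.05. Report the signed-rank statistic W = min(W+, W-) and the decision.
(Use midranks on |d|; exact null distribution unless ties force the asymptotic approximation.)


Step 1: Drop any zero differences (none here) and take |d_i|.
|d| = [5, 4, 6, 7, 3, 4, 4, 6, 3]
Step 2: Midrank |d_i| (ties get averaged ranks).
ranks: |5|->6, |4|->4, |6|->7.5, |7|->9, |3|->1.5, |4|->4, |4|->4, |6|->7.5, |3|->1.5
Step 3: Attach original signs; sum ranks with positive sign and with negative sign.
W+ = 6 + 7.5 + 9 + 1.5 + 4 + 1.5 = 29.5
W- = 4 + 4 + 7.5 = 15.5
(Check: W+ + W- = 45 should equal n(n+1)/2 = 45.)
Step 4: Test statistic W = min(W+, W-) = 15.5.
Step 5: Ties in |d|, so use the tie-corrected normal approximation.
        E[W] = n(n+1)/4 = 9*10/4 = 22.5.
        Tie groups: |d|=3 (t=2), |d|=4 (t=3), |d|=6 (t=2); sum(t^3 - t) = 36.
        Var[W] = n(n+1)(2n+1)/24 - sum(t^3-t)/48 = 1710/24 - 36/48 = 70.5.
        z = (W - E[W]) / sqrt(Var[W]) = (15.5 - 22.5) / 8.3964 = -0.8337.
        Two-sided p = 2*Phi(z) = 0.404457.
Step 6: alpha = 0.05. fail to reject H0.

W+ = 29.5, W- = 15.5, W = min = 15.5, p = 0.404457, fail to reject H0.


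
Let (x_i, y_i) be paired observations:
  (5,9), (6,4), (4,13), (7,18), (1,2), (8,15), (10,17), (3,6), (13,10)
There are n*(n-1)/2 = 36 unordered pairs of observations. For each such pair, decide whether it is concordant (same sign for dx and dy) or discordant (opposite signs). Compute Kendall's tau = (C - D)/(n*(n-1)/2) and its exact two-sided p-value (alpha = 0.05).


Step 1: Enumerate the 36 unordered pairs (i,j) with i<j and classify each by sign(x_j-x_i) * sign(y_j-y_i).
  (1,2):dx=+1,dy=-5->D; (1,3):dx=-1,dy=+4->D; (1,4):dx=+2,dy=+9->C; (1,5):dx=-4,dy=-7->C
  (1,6):dx=+3,dy=+6->C; (1,7):dx=+5,dy=+8->C; (1,8):dx=-2,dy=-3->C; (1,9):dx=+8,dy=+1->C
  (2,3):dx=-2,dy=+9->D; (2,4):dx=+1,dy=+14->C; (2,5):dx=-5,dy=-2->C; (2,6):dx=+2,dy=+11->C
  (2,7):dx=+4,dy=+13->C; (2,8):dx=-3,dy=+2->D; (2,9):dx=+7,dy=+6->C; (3,4):dx=+3,dy=+5->C
  (3,5):dx=-3,dy=-11->C; (3,6):dx=+4,dy=+2->C; (3,7):dx=+6,dy=+4->C; (3,8):dx=-1,dy=-7->C
  (3,9):dx=+9,dy=-3->D; (4,5):dx=-6,dy=-16->C; (4,6):dx=+1,dy=-3->D; (4,7):dx=+3,dy=-1->D
  (4,8):dx=-4,dy=-12->C; (4,9):dx=+6,dy=-8->D; (5,6):dx=+7,dy=+13->C; (5,7):dx=+9,dy=+15->C
  (5,8):dx=+2,dy=+4->C; (5,9):dx=+12,dy=+8->C; (6,7):dx=+2,dy=+2->C; (6,8):dx=-5,dy=-9->C
  (6,9):dx=+5,dy=-5->D; (7,8):dx=-7,dy=-11->C; (7,9):dx=+3,dy=-7->D; (8,9):dx=+10,dy=+4->C
Step 2: C = 26, D = 10, total pairs = 36.
Step 3: tau = (C - D)/(n(n-1)/2) = (26 - 10)/36 = 0.444444.
Step 4: Exact two-sided p-value (enumerate n! = 362880 permutations of y under H0): p = 0.119439.
Step 5: alpha = 0.05. fail to reject H0.

tau_b = 0.4444 (C=26, D=10), p = 0.119439, fail to reject H0.


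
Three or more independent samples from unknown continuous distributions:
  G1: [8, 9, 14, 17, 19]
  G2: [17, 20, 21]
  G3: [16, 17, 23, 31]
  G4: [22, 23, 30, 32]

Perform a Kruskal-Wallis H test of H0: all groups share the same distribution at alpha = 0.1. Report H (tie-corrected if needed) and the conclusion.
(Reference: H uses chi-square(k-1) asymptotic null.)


Step 1: Combine all N = 16 observations and assign midranks.
sorted (value, group, rank): (8,G1,1), (9,G1,2), (14,G1,3), (16,G3,4), (17,G1,6), (17,G2,6), (17,G3,6), (19,G1,8), (20,G2,9), (21,G2,10), (22,G4,11), (23,G3,12.5), (23,G4,12.5), (30,G4,14), (31,G3,15), (32,G4,16)
Step 2: Sum ranks within each group.
R_1 = 20 (n_1 = 5)
R_2 = 25 (n_2 = 3)
R_3 = 37.5 (n_3 = 4)
R_4 = 53.5 (n_4 = 4)
Step 3: H = 12/(N(N+1)) * sum(R_i^2/n_i) - 3(N+1)
     = 12/(16*17) * (20^2/5 + 25^2/3 + 37.5^2/4 + 53.5^2/4) - 3*17
     = 0.044118 * 1355.46 - 51
     = 8.799632.
Step 4: Ties present; correction factor C = 1 - 30/(16^3 - 16) = 0.992647. Corrected H = 8.799632 / 0.992647 = 8.864815.
Step 5: Under H0, H ~ chi^2(3); p-value = 0.031143.
Step 6: alpha = 0.1. reject H0.

H = 8.8648, df = 3, p = 0.031143, reject H0.


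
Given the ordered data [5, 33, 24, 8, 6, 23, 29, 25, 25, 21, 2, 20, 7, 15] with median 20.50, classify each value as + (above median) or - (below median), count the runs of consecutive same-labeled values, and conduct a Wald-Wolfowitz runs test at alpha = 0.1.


Step 1: Compute median = 20.50; label A = above, B = below.
Labels in order: BAABBAAAAABBBB  (n_A = 7, n_B = 7)
Step 2: Count runs R = 5.
Step 3: Under H0 (random ordering), E[R] = 2*n_A*n_B/(n_A+n_B) + 1 = 2*7*7/14 + 1 = 8.0000.
        Var[R] = 2*n_A*n_B*(2*n_A*n_B - n_A - n_B) / ((n_A+n_B)^2 * (n_A+n_B-1)) = 8232/2548 = 3.2308.
        SD[R] = 1.7974.
Step 4: Continuity-corrected z = (R + 0.5 - E[R]) / SD[R] = (5 + 0.5 - 8.0000) / 1.7974 = -1.3909.
Step 5: Two-sided p-value via normal approximation = 2*(1 - Phi(|z|)) = 0.164264.
Step 6: alpha = 0.1. fail to reject H0.

R = 5, z = -1.3909, p = 0.164264, fail to reject H0.


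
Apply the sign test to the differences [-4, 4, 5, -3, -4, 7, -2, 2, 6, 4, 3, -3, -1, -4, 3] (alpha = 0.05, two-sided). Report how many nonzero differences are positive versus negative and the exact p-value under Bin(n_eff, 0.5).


Step 1: Discard zero differences. Original n = 15; n_eff = number of nonzero differences = 15.
Nonzero differences (with sign): -4, +4, +5, -3, -4, +7, -2, +2, +6, +4, +3, -3, -1, -4, +3
Step 2: Count signs: positive = 8, negative = 7.
Step 3: Under H0: P(positive) = 0.5, so the number of positives S ~ Bin(15, 0.5).
Step 4: Two-sided exact p-value = sum of Bin(15,0.5) probabilities at or below the observed probability = 1.000000.
Step 5: alpha = 0.05. fail to reject H0.

n_eff = 15, pos = 8, neg = 7, p = 1.000000, fail to reject H0.


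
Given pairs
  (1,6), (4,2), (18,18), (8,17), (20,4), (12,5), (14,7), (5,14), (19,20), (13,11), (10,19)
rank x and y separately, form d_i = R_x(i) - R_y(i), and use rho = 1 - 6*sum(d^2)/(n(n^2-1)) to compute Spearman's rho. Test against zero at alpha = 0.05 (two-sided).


Step 1: Rank x and y separately (midranks; no ties here).
rank(x): 1->1, 4->2, 18->9, 8->4, 20->11, 12->6, 14->8, 5->3, 19->10, 13->7, 10->5
rank(y): 6->4, 2->1, 18->9, 17->8, 4->2, 5->3, 7->5, 14->7, 20->11, 11->6, 19->10
Step 2: d_i = R_x(i) - R_y(i); compute d_i^2.
  (1-4)^2=9, (2-1)^2=1, (9-9)^2=0, (4-8)^2=16, (11-2)^2=81, (6-3)^2=9, (8-5)^2=9, (3-7)^2=16, (10-11)^2=1, (7-6)^2=1, (5-10)^2=25
sum(d^2) = 168.
Step 3: rho = 1 - 6*168 / (11*(11^2 - 1)) = 1 - 1008/1320 = 0.236364.
Step 4: Under H0, t = rho * sqrt((n-2)/(1-rho^2)) = 0.7298 ~ t(9).
Step 5: Two-sided p-value from the t-distribution with 9 df = 0.484091.
Step 6: alpha = 0.05. fail to reject H0.

rho = 0.2364, p = 0.484091, fail to reject H0 at alpha = 0.05.


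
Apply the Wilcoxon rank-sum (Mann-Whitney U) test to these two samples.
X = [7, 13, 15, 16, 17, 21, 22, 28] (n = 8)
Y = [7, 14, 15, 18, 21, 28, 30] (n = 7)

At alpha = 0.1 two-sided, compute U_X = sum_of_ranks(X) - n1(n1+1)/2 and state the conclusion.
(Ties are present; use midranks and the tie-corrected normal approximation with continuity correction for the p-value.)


Step 1: Combine and sort all 15 observations; assign midranks.
sorted (value, group): (7,X), (7,Y), (13,X), (14,Y), (15,X), (15,Y), (16,X), (17,X), (18,Y), (21,X), (21,Y), (22,X), (28,X), (28,Y), (30,Y)
ranks: 7->1.5, 7->1.5, 13->3, 14->4, 15->5.5, 15->5.5, 16->7, 17->8, 18->9, 21->10.5, 21->10.5, 22->12, 28->13.5, 28->13.5, 30->15
Step 2: Rank sum for X: R1 = 1.5 + 3 + 5.5 + 7 + 8 + 10.5 + 12 + 13.5 = 61.
Step 3: U_X = R1 - n1(n1+1)/2 = 61 - 8*9/2 = 61 - 36 = 25.
       U_Y = n1*n2 - U_X = 56 - 25 = 31.
Step 4: Ties are present, so use the tie-corrected normal approximation (with continuity correction) for the p-value.
Step 5: p-value = 0.771543; compare to alpha = 0.1. fail to reject H0.

U_X = 25, p = 0.771543, fail to reject H0 at alpha = 0.1.


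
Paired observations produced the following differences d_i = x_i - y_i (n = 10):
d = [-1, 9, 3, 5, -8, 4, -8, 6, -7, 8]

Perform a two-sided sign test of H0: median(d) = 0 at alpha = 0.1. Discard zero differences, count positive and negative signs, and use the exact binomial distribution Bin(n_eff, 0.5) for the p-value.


Step 1: Discard zero differences. Original n = 10; n_eff = number of nonzero differences = 10.
Nonzero differences (with sign): -1, +9, +3, +5, -8, +4, -8, +6, -7, +8
Step 2: Count signs: positive = 6, negative = 4.
Step 3: Under H0: P(positive) = 0.5, so the number of positives S ~ Bin(10, 0.5).
Step 4: Two-sided exact p-value = sum of Bin(10,0.5) probabilities at or below the observed probability = 0.753906.
Step 5: alpha = 0.1. fail to reject H0.

n_eff = 10, pos = 6, neg = 4, p = 0.753906, fail to reject H0.


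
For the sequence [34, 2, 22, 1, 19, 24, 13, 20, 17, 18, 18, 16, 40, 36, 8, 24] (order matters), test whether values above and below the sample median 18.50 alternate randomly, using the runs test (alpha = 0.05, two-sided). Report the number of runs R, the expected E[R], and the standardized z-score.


Step 1: Compute median = 18.50; label A = above, B = below.
Labels in order: ABABAABABBBBAABA  (n_A = 8, n_B = 8)
Step 2: Count runs R = 11.
Step 3: Under H0 (random ordering), E[R] = 2*n_A*n_B/(n_A+n_B) + 1 = 2*8*8/16 + 1 = 9.0000.
        Var[R] = 2*n_A*n_B*(2*n_A*n_B - n_A - n_B) / ((n_A+n_B)^2 * (n_A+n_B-1)) = 14336/3840 = 3.7333.
        SD[R] = 1.9322.
Step 4: Continuity-corrected z = (R - 0.5 - E[R]) / SD[R] = (11 - 0.5 - 9.0000) / 1.9322 = 0.7763.
Step 5: Two-sided p-value via normal approximation = 2*(1 - Phi(|z|)) = 0.437558.
Step 6: alpha = 0.05. fail to reject H0.

R = 11, z = 0.7763, p = 0.437558, fail to reject H0.


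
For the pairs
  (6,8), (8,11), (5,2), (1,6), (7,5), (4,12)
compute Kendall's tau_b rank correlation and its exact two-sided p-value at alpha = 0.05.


Step 1: Enumerate the 15 unordered pairs (i,j) with i<j and classify each by sign(x_j-x_i) * sign(y_j-y_i).
  (1,2):dx=+2,dy=+3->C; (1,3):dx=-1,dy=-6->C; (1,4):dx=-5,dy=-2->C; (1,5):dx=+1,dy=-3->D
  (1,6):dx=-2,dy=+4->D; (2,3):dx=-3,dy=-9->C; (2,4):dx=-7,dy=-5->C; (2,5):dx=-1,dy=-6->C
  (2,6):dx=-4,dy=+1->D; (3,4):dx=-4,dy=+4->D; (3,5):dx=+2,dy=+3->C; (3,6):dx=-1,dy=+10->D
  (4,5):dx=+6,dy=-1->D; (4,6):dx=+3,dy=+6->C; (5,6):dx=-3,dy=+7->D
Step 2: C = 8, D = 7, total pairs = 15.
Step 3: tau = (C - D)/(n(n-1)/2) = (8 - 7)/15 = 0.066667.
Step 4: Exact two-sided p-value (enumerate n! = 720 permutations of y under H0): p = 1.000000.
Step 5: alpha = 0.05. fail to reject H0.

tau_b = 0.0667 (C=8, D=7), p = 1.000000, fail to reject H0.


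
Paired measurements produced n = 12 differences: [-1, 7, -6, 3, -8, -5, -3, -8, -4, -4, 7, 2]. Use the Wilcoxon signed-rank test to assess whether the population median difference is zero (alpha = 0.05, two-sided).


Step 1: Drop any zero differences (none here) and take |d_i|.
|d| = [1, 7, 6, 3, 8, 5, 3, 8, 4, 4, 7, 2]
Step 2: Midrank |d_i| (ties get averaged ranks).
ranks: |1|->1, |7|->9.5, |6|->8, |3|->3.5, |8|->11.5, |5|->7, |3|->3.5, |8|->11.5, |4|->5.5, |4|->5.5, |7|->9.5, |2|->2
Step 3: Attach original signs; sum ranks with positive sign and with negative sign.
W+ = 9.5 + 3.5 + 9.5 + 2 = 24.5
W- = 1 + 8 + 11.5 + 7 + 3.5 + 11.5 + 5.5 + 5.5 = 53.5
(Check: W+ + W- = 78 should equal n(n+1)/2 = 78.)
Step 4: Test statistic W = min(W+, W-) = 24.5.
Step 5: Ties in |d|, so use the tie-corrected normal approximation.
        E[W] = n(n+1)/4 = 12*13/4 = 39.
        Tie groups: |d|=3 (t=2), |d|=4 (t=2), |d|=7 (t=2), |d|=8 (t=2); sum(t^3 - t) = 24.
        Var[W] = n(n+1)(2n+1)/24 - sum(t^3-t)/48 = 3900/24 - 24/48 = 162.
        z = (W - E[W]) / sqrt(Var[W]) = (24.5 - 39) / 12.7279 = -1.1392.
        Two-sided p = 2*Phi(z) = 0.254608.
Step 6: alpha = 0.05. fail to reject H0.

W+ = 24.5, W- = 53.5, W = min = 24.5, p = 0.254608, fail to reject H0.


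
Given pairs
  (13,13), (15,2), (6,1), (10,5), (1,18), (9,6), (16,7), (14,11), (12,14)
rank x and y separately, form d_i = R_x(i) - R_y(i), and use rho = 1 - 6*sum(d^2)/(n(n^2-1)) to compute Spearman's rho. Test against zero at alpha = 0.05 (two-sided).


Step 1: Rank x and y separately (midranks; no ties here).
rank(x): 13->6, 15->8, 6->2, 10->4, 1->1, 9->3, 16->9, 14->7, 12->5
rank(y): 13->7, 2->2, 1->1, 5->3, 18->9, 6->4, 7->5, 11->6, 14->8
Step 2: d_i = R_x(i) - R_y(i); compute d_i^2.
  (6-7)^2=1, (8-2)^2=36, (2-1)^2=1, (4-3)^2=1, (1-9)^2=64, (3-4)^2=1, (9-5)^2=16, (7-6)^2=1, (5-8)^2=9
sum(d^2) = 130.
Step 3: rho = 1 - 6*130 / (9*(9^2 - 1)) = 1 - 780/720 = -0.083333.
Step 4: Under H0, t = rho * sqrt((n-2)/(1-rho^2)) = -0.2212 ~ t(7).
Step 5: Two-sided p-value from the t-distribution with 7 df = 0.831214.
Step 6: alpha = 0.05. fail to reject H0.

rho = -0.0833, p = 0.831214, fail to reject H0 at alpha = 0.05.


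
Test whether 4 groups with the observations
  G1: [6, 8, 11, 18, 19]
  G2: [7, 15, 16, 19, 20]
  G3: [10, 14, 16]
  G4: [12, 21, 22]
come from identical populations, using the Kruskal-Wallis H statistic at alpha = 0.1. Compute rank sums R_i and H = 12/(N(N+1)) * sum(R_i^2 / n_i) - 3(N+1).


Step 1: Combine all N = 16 observations and assign midranks.
sorted (value, group, rank): (6,G1,1), (7,G2,2), (8,G1,3), (10,G3,4), (11,G1,5), (12,G4,6), (14,G3,7), (15,G2,8), (16,G2,9.5), (16,G3,9.5), (18,G1,11), (19,G1,12.5), (19,G2,12.5), (20,G2,14), (21,G4,15), (22,G4,16)
Step 2: Sum ranks within each group.
R_1 = 32.5 (n_1 = 5)
R_2 = 46 (n_2 = 5)
R_3 = 20.5 (n_3 = 3)
R_4 = 37 (n_4 = 3)
Step 3: H = 12/(N(N+1)) * sum(R_i^2/n_i) - 3(N+1)
     = 12/(16*17) * (32.5^2/5 + 46^2/5 + 20.5^2/3 + 37^2/3) - 3*17
     = 0.044118 * 1230.87 - 51
     = 3.302941.
Step 4: Ties present; correction factor C = 1 - 12/(16^3 - 16) = 0.997059. Corrected H = 3.302941 / 0.997059 = 3.312684.
Step 5: Under H0, H ~ chi^2(3); p-value = 0.345881.
Step 6: alpha = 0.1. fail to reject H0.

H = 3.3127, df = 3, p = 0.345881, fail to reject H0.


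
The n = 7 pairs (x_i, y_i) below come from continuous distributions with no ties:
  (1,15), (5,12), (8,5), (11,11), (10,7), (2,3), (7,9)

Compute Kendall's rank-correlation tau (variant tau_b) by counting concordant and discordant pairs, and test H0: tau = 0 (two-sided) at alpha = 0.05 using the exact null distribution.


Step 1: Enumerate the 21 unordered pairs (i,j) with i<j and classify each by sign(x_j-x_i) * sign(y_j-y_i).
  (1,2):dx=+4,dy=-3->D; (1,3):dx=+7,dy=-10->D; (1,4):dx=+10,dy=-4->D; (1,5):dx=+9,dy=-8->D
  (1,6):dx=+1,dy=-12->D; (1,7):dx=+6,dy=-6->D; (2,3):dx=+3,dy=-7->D; (2,4):dx=+6,dy=-1->D
  (2,5):dx=+5,dy=-5->D; (2,6):dx=-3,dy=-9->C; (2,7):dx=+2,dy=-3->D; (3,4):dx=+3,dy=+6->C
  (3,5):dx=+2,dy=+2->C; (3,6):dx=-6,dy=-2->C; (3,7):dx=-1,dy=+4->D; (4,5):dx=-1,dy=-4->C
  (4,6):dx=-9,dy=-8->C; (4,7):dx=-4,dy=-2->C; (5,6):dx=-8,dy=-4->C; (5,7):dx=-3,dy=+2->D
  (6,7):dx=+5,dy=+6->C
Step 2: C = 9, D = 12, total pairs = 21.
Step 3: tau = (C - D)/(n(n-1)/2) = (9 - 12)/21 = -0.142857.
Step 4: Exact two-sided p-value (enumerate n! = 5040 permutations of y under H0): p = 0.772619.
Step 5: alpha = 0.05. fail to reject H0.

tau_b = -0.1429 (C=9, D=12), p = 0.772619, fail to reject H0.


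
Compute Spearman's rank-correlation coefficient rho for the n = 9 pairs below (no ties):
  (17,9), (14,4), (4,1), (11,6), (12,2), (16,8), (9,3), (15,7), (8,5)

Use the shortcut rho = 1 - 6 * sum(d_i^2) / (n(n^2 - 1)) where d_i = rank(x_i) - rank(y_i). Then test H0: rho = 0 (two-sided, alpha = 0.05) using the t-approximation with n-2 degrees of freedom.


Step 1: Rank x and y separately (midranks; no ties here).
rank(x): 17->9, 14->6, 4->1, 11->4, 12->5, 16->8, 9->3, 15->7, 8->2
rank(y): 9->9, 4->4, 1->1, 6->6, 2->2, 8->8, 3->3, 7->7, 5->5
Step 2: d_i = R_x(i) - R_y(i); compute d_i^2.
  (9-9)^2=0, (6-4)^2=4, (1-1)^2=0, (4-6)^2=4, (5-2)^2=9, (8-8)^2=0, (3-3)^2=0, (7-7)^2=0, (2-5)^2=9
sum(d^2) = 26.
Step 3: rho = 1 - 6*26 / (9*(9^2 - 1)) = 1 - 156/720 = 0.783333.
Step 4: Under H0, t = rho * sqrt((n-2)/(1-rho^2)) = 3.3341 ~ t(7).
Step 5: Two-sided p-value from the t-distribution with 7 df = 0.012520.
Step 6: alpha = 0.05. reject H0.

rho = 0.7833, p = 0.012520, reject H0 at alpha = 0.05.


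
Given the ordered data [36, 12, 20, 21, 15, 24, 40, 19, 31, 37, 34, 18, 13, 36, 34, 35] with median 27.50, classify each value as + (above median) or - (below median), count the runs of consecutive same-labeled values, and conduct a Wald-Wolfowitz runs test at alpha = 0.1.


Step 1: Compute median = 27.50; label A = above, B = below.
Labels in order: ABBBBBABAAABBAAA  (n_A = 8, n_B = 8)
Step 2: Count runs R = 7.
Step 3: Under H0 (random ordering), E[R] = 2*n_A*n_B/(n_A+n_B) + 1 = 2*8*8/16 + 1 = 9.0000.
        Var[R] = 2*n_A*n_B*(2*n_A*n_B - n_A - n_B) / ((n_A+n_B)^2 * (n_A+n_B-1)) = 14336/3840 = 3.7333.
        SD[R] = 1.9322.
Step 4: Continuity-corrected z = (R + 0.5 - E[R]) / SD[R] = (7 + 0.5 - 9.0000) / 1.9322 = -0.7763.
Step 5: Two-sided p-value via normal approximation = 2*(1 - Phi(|z|)) = 0.437558.
Step 6: alpha = 0.1. fail to reject H0.

R = 7, z = -0.7763, p = 0.437558, fail to reject H0.


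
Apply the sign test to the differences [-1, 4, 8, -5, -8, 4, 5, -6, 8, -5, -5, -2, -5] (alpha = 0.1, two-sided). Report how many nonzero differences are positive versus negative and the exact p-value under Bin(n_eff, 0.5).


Step 1: Discard zero differences. Original n = 13; n_eff = number of nonzero differences = 13.
Nonzero differences (with sign): -1, +4, +8, -5, -8, +4, +5, -6, +8, -5, -5, -2, -5
Step 2: Count signs: positive = 5, negative = 8.
Step 3: Under H0: P(positive) = 0.5, so the number of positives S ~ Bin(13, 0.5).
Step 4: Two-sided exact p-value = sum of Bin(13,0.5) probabilities at or below the observed probability = 0.581055.
Step 5: alpha = 0.1. fail to reject H0.

n_eff = 13, pos = 5, neg = 8, p = 0.581055, fail to reject H0.


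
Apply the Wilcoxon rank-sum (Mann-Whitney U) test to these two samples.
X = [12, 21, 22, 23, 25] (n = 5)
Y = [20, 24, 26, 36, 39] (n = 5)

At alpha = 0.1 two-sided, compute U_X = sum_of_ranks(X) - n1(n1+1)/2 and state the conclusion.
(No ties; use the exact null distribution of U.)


Step 1: Combine and sort all 10 observations; assign midranks.
sorted (value, group): (12,X), (20,Y), (21,X), (22,X), (23,X), (24,Y), (25,X), (26,Y), (36,Y), (39,Y)
ranks: 12->1, 20->2, 21->3, 22->4, 23->5, 24->6, 25->7, 26->8, 36->9, 39->10
Step 2: Rank sum for X: R1 = 1 + 3 + 4 + 5 + 7 = 20.
Step 3: U_X = R1 - n1(n1+1)/2 = 20 - 5*6/2 = 20 - 15 = 5.
       U_Y = n1*n2 - U_X = 25 - 5 = 20.
Step 4: No ties, so the exact null distribution of U (based on enumerating the C(10,5) = 252 equally likely rank assignments) gives the two-sided p-value.
Step 5: p-value = 0.150794; compare to alpha = 0.1. fail to reject H0.

U_X = 5, p = 0.150794, fail to reject H0 at alpha = 0.1.


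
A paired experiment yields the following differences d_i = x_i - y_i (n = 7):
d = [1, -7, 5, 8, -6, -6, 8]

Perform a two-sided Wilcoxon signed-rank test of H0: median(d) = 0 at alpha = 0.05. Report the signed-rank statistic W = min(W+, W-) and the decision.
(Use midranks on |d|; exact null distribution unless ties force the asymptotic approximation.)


Step 1: Drop any zero differences (none here) and take |d_i|.
|d| = [1, 7, 5, 8, 6, 6, 8]
Step 2: Midrank |d_i| (ties get averaged ranks).
ranks: |1|->1, |7|->5, |5|->2, |8|->6.5, |6|->3.5, |6|->3.5, |8|->6.5
Step 3: Attach original signs; sum ranks with positive sign and with negative sign.
W+ = 1 + 2 + 6.5 + 6.5 = 16
W- = 5 + 3.5 + 3.5 = 12
(Check: W+ + W- = 28 should equal n(n+1)/2 = 28.)
Step 4: Test statistic W = min(W+, W-) = 12.
Step 5: Ties in |d|, so use the tie-corrected normal approximation.
        E[W] = n(n+1)/4 = 7*8/4 = 14.
        Tie groups: |d|=6 (t=2), |d|=8 (t=2); sum(t^3 - t) = 12.
        Var[W] = n(n+1)(2n+1)/24 - sum(t^3-t)/48 = 840/24 - 12/48 = 34.75.
        z = (W - E[W]) / sqrt(Var[W]) = (12 - 14) / 5.8949 = -0.3393.
        Two-sided p = 2*Phi(z) = 0.734402.
Step 6: alpha = 0.05. fail to reject H0.

W+ = 16, W- = 12, W = min = 12, p = 0.734402, fail to reject H0.


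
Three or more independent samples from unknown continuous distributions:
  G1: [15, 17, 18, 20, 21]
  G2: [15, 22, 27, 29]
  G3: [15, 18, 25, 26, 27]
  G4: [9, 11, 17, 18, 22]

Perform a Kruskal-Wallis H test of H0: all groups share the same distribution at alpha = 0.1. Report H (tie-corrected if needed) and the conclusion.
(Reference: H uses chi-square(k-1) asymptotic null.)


Step 1: Combine all N = 19 observations and assign midranks.
sorted (value, group, rank): (9,G4,1), (11,G4,2), (15,G1,4), (15,G2,4), (15,G3,4), (17,G1,6.5), (17,G4,6.5), (18,G1,9), (18,G3,9), (18,G4,9), (20,G1,11), (21,G1,12), (22,G2,13.5), (22,G4,13.5), (25,G3,15), (26,G3,16), (27,G2,17.5), (27,G3,17.5), (29,G2,19)
Step 2: Sum ranks within each group.
R_1 = 42.5 (n_1 = 5)
R_2 = 54 (n_2 = 4)
R_3 = 61.5 (n_3 = 5)
R_4 = 32 (n_4 = 5)
Step 3: H = 12/(N(N+1)) * sum(R_i^2/n_i) - 3(N+1)
     = 12/(19*20) * (42.5^2/5 + 54^2/4 + 61.5^2/5 + 32^2/5) - 3*20
     = 0.031579 * 2051.5 - 60
     = 4.784211.
Step 4: Ties present; correction factor C = 1 - 66/(19^3 - 19) = 0.990351. Corrected H = 4.784211 / 0.990351 = 4.830824.
Step 5: Under H0, H ~ chi^2(3); p-value = 0.184613.
Step 6: alpha = 0.1. fail to reject H0.

H = 4.8308, df = 3, p = 0.184613, fail to reject H0.


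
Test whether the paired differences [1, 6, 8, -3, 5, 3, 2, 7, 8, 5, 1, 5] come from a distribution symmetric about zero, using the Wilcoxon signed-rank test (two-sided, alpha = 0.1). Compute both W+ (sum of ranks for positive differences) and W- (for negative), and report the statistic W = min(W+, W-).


Step 1: Drop any zero differences (none here) and take |d_i|.
|d| = [1, 6, 8, 3, 5, 3, 2, 7, 8, 5, 1, 5]
Step 2: Midrank |d_i| (ties get averaged ranks).
ranks: |1|->1.5, |6|->9, |8|->11.5, |3|->4.5, |5|->7, |3|->4.5, |2|->3, |7|->10, |8|->11.5, |5|->7, |1|->1.5, |5|->7
Step 3: Attach original signs; sum ranks with positive sign and with negative sign.
W+ = 1.5 + 9 + 11.5 + 7 + 4.5 + 3 + 10 + 11.5 + 7 + 1.5 + 7 = 73.5
W- = 4.5 = 4.5
(Check: W+ + W- = 78 should equal n(n+1)/2 = 78.)
Step 4: Test statistic W = min(W+, W-) = 4.5.
Step 5: Ties in |d|, so use the tie-corrected normal approximation.
        E[W] = n(n+1)/4 = 12*13/4 = 39.
        Tie groups: |d|=1 (t=2), |d|=3 (t=2), |d|=5 (t=3), |d|=8 (t=2); sum(t^3 - t) = 42.
        Var[W] = n(n+1)(2n+1)/24 - sum(t^3-t)/48 = 3900/24 - 42/48 = 161.625.
        z = (W - E[W]) / sqrt(Var[W]) = (4.5 - 39) / 12.7132 = -2.7137.
        Two-sided p = 2*Phi(z) = 0.006653.
Step 6: alpha = 0.1. reject H0.

W+ = 73.5, W- = 4.5, W = min = 4.5, p = 0.006653, reject H0.


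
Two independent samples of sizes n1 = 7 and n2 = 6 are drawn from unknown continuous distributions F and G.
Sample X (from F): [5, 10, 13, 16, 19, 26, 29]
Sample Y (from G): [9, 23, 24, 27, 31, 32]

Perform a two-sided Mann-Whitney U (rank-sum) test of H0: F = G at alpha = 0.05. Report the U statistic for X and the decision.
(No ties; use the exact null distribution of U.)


Step 1: Combine and sort all 13 observations; assign midranks.
sorted (value, group): (5,X), (9,Y), (10,X), (13,X), (16,X), (19,X), (23,Y), (24,Y), (26,X), (27,Y), (29,X), (31,Y), (32,Y)
ranks: 5->1, 9->2, 10->3, 13->4, 16->5, 19->6, 23->7, 24->8, 26->9, 27->10, 29->11, 31->12, 32->13
Step 2: Rank sum for X: R1 = 1 + 3 + 4 + 5 + 6 + 9 + 11 = 39.
Step 3: U_X = R1 - n1(n1+1)/2 = 39 - 7*8/2 = 39 - 28 = 11.
       U_Y = n1*n2 - U_X = 42 - 11 = 31.
Step 4: No ties, so the exact null distribution of U (based on enumerating the C(13,7) = 1716 equally likely rank assignments) gives the two-sided p-value.
Step 5: p-value = 0.180653; compare to alpha = 0.05. fail to reject H0.

U_X = 11, p = 0.180653, fail to reject H0 at alpha = 0.05.


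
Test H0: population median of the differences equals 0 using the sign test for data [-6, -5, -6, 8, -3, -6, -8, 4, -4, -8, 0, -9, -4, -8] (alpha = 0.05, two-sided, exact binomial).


Step 1: Discard zero differences. Original n = 14; n_eff = number of nonzero differences = 13.
Nonzero differences (with sign): -6, -5, -6, +8, -3, -6, -8, +4, -4, -8, -9, -4, -8
Step 2: Count signs: positive = 2, negative = 11.
Step 3: Under H0: P(positive) = 0.5, so the number of positives S ~ Bin(13, 0.5).
Step 4: Two-sided exact p-value = sum of Bin(13,0.5) probabilities at or below the observed probability = 0.022461.
Step 5: alpha = 0.05. reject H0.

n_eff = 13, pos = 2, neg = 11, p = 0.022461, reject H0.


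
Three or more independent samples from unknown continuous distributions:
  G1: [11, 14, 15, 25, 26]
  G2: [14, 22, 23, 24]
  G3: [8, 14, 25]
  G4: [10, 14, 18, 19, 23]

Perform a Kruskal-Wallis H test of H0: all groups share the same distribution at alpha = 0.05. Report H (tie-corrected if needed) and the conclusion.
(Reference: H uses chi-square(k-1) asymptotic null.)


Step 1: Combine all N = 17 observations and assign midranks.
sorted (value, group, rank): (8,G3,1), (10,G4,2), (11,G1,3), (14,G1,5.5), (14,G2,5.5), (14,G3,5.5), (14,G4,5.5), (15,G1,8), (18,G4,9), (19,G4,10), (22,G2,11), (23,G2,12.5), (23,G4,12.5), (24,G2,14), (25,G1,15.5), (25,G3,15.5), (26,G1,17)
Step 2: Sum ranks within each group.
R_1 = 49 (n_1 = 5)
R_2 = 43 (n_2 = 4)
R_3 = 22 (n_3 = 3)
R_4 = 39 (n_4 = 5)
Step 3: H = 12/(N(N+1)) * sum(R_i^2/n_i) - 3(N+1)
     = 12/(17*18) * (49^2/5 + 43^2/4 + 22^2/3 + 39^2/5) - 3*18
     = 0.039216 * 1407.98 - 54
     = 1.215033.
Step 4: Ties present; correction factor C = 1 - 72/(17^3 - 17) = 0.985294. Corrected H = 1.215033 / 0.985294 = 1.233167.
Step 5: Under H0, H ~ chi^2(3); p-value = 0.745061.
Step 6: alpha = 0.05. fail to reject H0.

H = 1.2332, df = 3, p = 0.745061, fail to reject H0.
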